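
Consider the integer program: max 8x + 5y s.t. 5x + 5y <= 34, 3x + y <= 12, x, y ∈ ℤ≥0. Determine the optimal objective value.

(x,y)=(3,3): 5·3+5·3=30≤34, 3·3+1·3=12≤12, objective 39.
(x,y)=(2,4): 5·2+5·4=30≤34, 3·2+1·4=10≤12, objective 36.
(x,y)=(3,2): 5·3+5·2=25≤34, 3·3+1·2=11≤12, objective 34.
The best lattice point is (3,3), giving 39.

39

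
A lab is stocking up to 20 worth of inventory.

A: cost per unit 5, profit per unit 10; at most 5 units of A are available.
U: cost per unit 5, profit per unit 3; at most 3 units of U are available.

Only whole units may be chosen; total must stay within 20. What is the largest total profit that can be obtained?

40

A has the best ratio (10/5); taking only A gives at most 4×10 = 40 (stopped by the cost limit).
Optimal: 4×A: cost 20 ≤ 20, profit 4·10 = 40.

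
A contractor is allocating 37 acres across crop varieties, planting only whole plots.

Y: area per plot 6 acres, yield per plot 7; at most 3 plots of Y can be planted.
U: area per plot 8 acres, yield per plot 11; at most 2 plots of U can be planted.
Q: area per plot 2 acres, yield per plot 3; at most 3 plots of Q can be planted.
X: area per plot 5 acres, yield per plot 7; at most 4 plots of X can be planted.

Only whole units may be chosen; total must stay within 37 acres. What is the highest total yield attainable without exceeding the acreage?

This is a bounded integer knapsack.
2×U and 4×X: area 36 ≤ 37, yield 2·11 + 4·7 = 50.
2×U, 3×Q, and 3×X: area 37 ≤ 37, yield 2·11 + 3·3 + 3·7 = 52.
Best is 52.

52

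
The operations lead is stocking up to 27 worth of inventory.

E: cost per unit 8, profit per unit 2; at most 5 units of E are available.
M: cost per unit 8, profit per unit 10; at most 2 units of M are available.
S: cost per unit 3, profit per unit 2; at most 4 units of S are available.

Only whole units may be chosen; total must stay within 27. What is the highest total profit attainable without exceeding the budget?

M has the best ratio (10/8); taking only M gives at most 2×10 = 20 (stopped by the supply cap of 2).
Mixing does better — 2×M and 3×S: cost 25 ≤ 27, profit 2·10 + 3·2 = 26.

26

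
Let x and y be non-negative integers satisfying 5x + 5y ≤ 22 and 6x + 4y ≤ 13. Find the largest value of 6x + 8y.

24

(x,y)=(0,3): 5·0+5·3=15≤22, 6·0+4·3=12≤13, objective 24.
(x,y)=(0,2): 5·0+5·2=10≤22, 6·0+4·2=8≤13, objective 16.
The best lattice point is (0,3), giving 24.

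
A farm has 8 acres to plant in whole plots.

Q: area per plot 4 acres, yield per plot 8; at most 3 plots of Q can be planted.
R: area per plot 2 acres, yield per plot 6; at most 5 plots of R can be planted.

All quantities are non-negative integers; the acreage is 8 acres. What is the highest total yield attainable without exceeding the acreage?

24

This is a bounded integer knapsack.
R has the best ratio (6/2); taking only R gives at most 4×6 = 24 (stopped by the area limit).
Optimal: 4×R: area 8 ≤ 8, yield 4·6 = 24.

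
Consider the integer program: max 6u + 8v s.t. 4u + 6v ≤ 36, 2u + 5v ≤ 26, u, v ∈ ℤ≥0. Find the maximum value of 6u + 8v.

(u,v)=(9,0): 4·9+6·0=36≤36, 2·9+5·0=18≤26, objective 54.
(u,v)=(8,0): 4·8+6·0=32≤36, 2·8+5·0=16≤26, objective 48.
The best lattice point is (9,0), giving 54.

54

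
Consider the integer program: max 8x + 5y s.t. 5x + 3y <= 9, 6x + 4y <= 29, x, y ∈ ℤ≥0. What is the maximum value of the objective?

15

(x,y)=(0,3): 5·0+3·3=9≤9, 6·0+4·3=12≤29, objective 15.
(x,y)=(0,2): 5·0+3·2=6≤9, 6·0+4·2=8≤29, objective 10.
No feasible integer point exceeds 15.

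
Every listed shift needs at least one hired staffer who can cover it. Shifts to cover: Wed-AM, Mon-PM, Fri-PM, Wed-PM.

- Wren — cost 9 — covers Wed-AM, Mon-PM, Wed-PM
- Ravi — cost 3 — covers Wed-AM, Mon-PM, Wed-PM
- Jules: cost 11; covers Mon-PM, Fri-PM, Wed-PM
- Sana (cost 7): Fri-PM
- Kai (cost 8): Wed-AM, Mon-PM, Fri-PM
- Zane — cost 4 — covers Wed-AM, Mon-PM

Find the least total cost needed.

This is an integer covering problem.
Choose Ravi and Sana: together they cover Wed-AM, Mon-PM, Fri-PM, Wed-PM — every shift.
Total cost: 3 + 7 = 10.
No cover costs less than 10.

10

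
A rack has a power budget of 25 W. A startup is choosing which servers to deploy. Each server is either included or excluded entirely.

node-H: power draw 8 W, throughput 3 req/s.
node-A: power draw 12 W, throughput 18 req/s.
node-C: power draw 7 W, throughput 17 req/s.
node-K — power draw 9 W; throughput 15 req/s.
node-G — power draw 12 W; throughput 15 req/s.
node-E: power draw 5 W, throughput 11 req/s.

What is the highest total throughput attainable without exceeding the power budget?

46

node-C + node-G + node-E: power draw 7 + 12 + 5 = 24 ≤ 25, throughput 17 + 15 + 11 = 43.
node-A + node-C + node-E: power draw 12 + 7 + 5 = 24 ≤ 25, throughput 18 + 17 + 11 = 46.
node-C + node-K + node-E: power draw 7 + 9 + 5 = 21 ≤ 25, throughput 17 + 15 + 11 = 43.
Best is node-A, node-C, and node-E with total throughput 46.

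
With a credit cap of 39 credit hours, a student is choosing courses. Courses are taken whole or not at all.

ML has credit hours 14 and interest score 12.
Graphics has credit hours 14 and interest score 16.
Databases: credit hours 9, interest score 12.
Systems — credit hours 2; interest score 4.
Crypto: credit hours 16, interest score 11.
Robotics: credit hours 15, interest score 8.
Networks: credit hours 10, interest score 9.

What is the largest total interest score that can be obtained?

44

Take ML, Graphics, Databases, and Systems: credit hours 14 + 14 + 9 + 2 = 39 ≤ 39, interest score 12 + 16 + 12 + 4 = 44.
No other feasible combination does better.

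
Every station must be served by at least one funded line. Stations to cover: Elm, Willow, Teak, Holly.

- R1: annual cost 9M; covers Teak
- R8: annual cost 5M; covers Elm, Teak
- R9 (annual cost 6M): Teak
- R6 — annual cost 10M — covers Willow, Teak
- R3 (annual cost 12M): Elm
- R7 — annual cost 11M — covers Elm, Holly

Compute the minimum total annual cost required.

The greedy cost-per-new-station heuristic would pick R8, R6, and R7 for 26, but a cheaper cover exists.
Choose R6 and R7: together they cover Elm, Willow, Teak, Holly — every station.
Total annual cost: 10 + 11 = 21.
No cover costs less than 21.

21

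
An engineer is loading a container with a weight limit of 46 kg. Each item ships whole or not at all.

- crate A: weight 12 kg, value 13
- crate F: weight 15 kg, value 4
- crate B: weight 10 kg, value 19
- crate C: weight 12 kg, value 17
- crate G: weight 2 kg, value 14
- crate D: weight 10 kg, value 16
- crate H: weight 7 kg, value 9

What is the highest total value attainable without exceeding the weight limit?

Treat it as a binary knapsack problem.
crate B + crate C + crate G + crate D + crate H: weight 10 + 12 + 2 + 10 + 7 = 41 ≤ 46, value 19 + 17 + 14 + 16 + 9 = 75.
crate A + crate B + crate C + crate G + crate D: weight 12 + 10 + 12 + 2 + 10 = 46 ≤ 46, value 13 + 19 + 17 + 14 + 16 = 79.
crate A + crate B + crate C + crate G + crate H: weight 12 + 10 + 12 + 2 + 7 = 43 ≤ 46, value 13 + 19 + 17 + 14 + 9 = 72.
Best is crate A, crate B, crate C, crate G, and crate D with total value 79.

79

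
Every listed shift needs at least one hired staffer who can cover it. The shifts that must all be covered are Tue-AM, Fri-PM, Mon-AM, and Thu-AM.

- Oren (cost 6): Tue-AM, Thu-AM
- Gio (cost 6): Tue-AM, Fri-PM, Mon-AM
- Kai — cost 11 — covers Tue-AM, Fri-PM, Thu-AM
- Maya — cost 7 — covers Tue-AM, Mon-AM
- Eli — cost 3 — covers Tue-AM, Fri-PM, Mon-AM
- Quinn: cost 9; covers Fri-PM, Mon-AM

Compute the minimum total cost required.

9

Choose Oren and Eli: together they cover Tue-AM, Fri-PM, Mon-AM, Thu-AM — every shift.
Total cost: 6 + 3 = 9.
No cover costs less than 9.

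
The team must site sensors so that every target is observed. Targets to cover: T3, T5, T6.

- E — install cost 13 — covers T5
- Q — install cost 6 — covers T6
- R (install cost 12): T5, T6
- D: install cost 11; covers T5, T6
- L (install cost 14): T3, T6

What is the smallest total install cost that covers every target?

Choose D and L: together they cover T3, T5, T6 — every target.
Total install cost: 11 + 14 = 25.
No cover costs less than 25.

25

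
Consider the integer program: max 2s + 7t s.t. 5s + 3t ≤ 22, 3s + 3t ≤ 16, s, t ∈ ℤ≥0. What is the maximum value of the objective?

35

Relaxing integrality, the LP optimum is 37.33 at (s,t) = (0, 5.33), which is not an integer point.
(s,t)=(0,5): 5·0+3·5=15≤22, 3·0+3·5=15≤16, objective 35.
(s,t)=(1,4): 5·1+3·4=17≤22, 3·1+3·4=15≤16, objective 30.
(s,t)=(0,4): 5·0+3·4=12≤22, 3·0+3·4=12≤16, objective 28.
No feasible integer point exceeds 35.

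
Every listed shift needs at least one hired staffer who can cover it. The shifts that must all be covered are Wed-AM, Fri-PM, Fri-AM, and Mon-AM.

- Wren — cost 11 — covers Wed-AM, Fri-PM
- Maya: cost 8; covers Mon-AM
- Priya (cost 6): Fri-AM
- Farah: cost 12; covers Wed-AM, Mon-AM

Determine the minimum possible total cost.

Choose Wren, Maya, and Priya: together they cover Wed-AM, Fri-PM, Fri-AM, Mon-AM — every shift.
Total cost: 11 + 8 + 6 = 25.
No cover costs less than 25.

25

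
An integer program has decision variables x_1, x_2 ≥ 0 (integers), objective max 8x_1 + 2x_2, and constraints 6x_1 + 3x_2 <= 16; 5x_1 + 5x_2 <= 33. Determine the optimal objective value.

(x_1,x_2)=(2,1): 6·2+3·1=15≤16, 5·2+5·1=15≤33, objective 18.
(x_1,x_2)=(2,0): 6·2+3·0=12≤16, 5·2+5·0=10≤33, objective 16.
(x_1,x_2)=(1,2): 6·1+3·2=12≤16, 5·1+5·2=15≤33, objective 12.
No feasible integer point exceeds 18.

18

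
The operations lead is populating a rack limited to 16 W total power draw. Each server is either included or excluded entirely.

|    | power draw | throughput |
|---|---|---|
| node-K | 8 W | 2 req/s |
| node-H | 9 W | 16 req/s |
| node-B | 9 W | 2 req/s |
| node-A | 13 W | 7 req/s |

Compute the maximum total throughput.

Take node-H: power draw 9 ≤ 16, throughput 16.
No other feasible combination does better.

16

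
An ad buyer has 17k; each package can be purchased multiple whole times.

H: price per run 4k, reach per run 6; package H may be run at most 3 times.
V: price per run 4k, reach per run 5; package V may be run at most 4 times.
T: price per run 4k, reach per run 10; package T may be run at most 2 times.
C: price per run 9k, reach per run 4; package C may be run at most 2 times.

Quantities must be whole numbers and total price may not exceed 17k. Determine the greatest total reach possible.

32

T has the best ratio (10/4); taking only T gives at most 2×10 = 20 (stopped by the supply cap of 2).
Mixing does better — 2×H and 2×T: price 16 ≤ 17, reach 2·6 + 2·10 = 32.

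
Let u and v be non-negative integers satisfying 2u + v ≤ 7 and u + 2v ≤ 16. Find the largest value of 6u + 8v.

56

(u,v)=(0,7): 2·0+1·7=7≤7, 1·0+2·7=14≤16, objective 56.
(u,v)=(0,6): 2·0+1·6=6≤7, 1·0+2·6=12≤16, objective 48.
The best lattice point is (0,7), giving 56.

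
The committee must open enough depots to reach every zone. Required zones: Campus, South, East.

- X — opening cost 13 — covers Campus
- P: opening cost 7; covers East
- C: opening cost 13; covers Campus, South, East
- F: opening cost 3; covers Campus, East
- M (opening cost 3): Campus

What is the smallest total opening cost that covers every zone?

This is an integer covering problem.
The greedy cost-per-new-zone heuristic would pick F and C for 16, but a cheaper cover exists.
C alone covers Campus, South, East — every zone.
Total opening cost: 13.
No cover costs less than 13.

13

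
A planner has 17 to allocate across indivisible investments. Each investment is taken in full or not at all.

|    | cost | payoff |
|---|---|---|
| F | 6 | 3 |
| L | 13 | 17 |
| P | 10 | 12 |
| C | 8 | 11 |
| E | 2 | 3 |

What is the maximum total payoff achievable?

Take L and E: cost 13 + 2 = 15 ≤ 17, payoff 17 + 3 = 20.
No other feasible combination does better.

20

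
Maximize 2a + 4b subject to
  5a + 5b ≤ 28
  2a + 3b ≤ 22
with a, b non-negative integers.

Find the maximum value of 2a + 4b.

20

The continuous relaxation peaks at (0, 5.6) with value 22.40; rounding to a feasible lattice point costs some objective.
(a,b)=(0,5): 5·0+5·5=25≤28, 2·0+3·5=15≤22, objective 20.
(a,b)=(1,4): 5·1+5·4=25≤28, 2·1+3·4=14≤22, objective 18.
(a,b)=(0,4): 5·0+5·4=20≤28, 2·0+3·4=12≤22, objective 16.
No feasible integer point exceeds 20.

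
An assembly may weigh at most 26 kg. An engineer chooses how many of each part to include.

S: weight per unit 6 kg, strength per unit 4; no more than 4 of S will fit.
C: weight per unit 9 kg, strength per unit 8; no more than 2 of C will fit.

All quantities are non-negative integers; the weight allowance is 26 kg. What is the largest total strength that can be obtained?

20

C has the best ratio (8/9); taking only C gives at most 2×8 = 16 (stopped by the weight limit).
Mixing does better — 1×S and 2×C: weight 24 ≤ 26, strength 1·4 + 2·8 = 20.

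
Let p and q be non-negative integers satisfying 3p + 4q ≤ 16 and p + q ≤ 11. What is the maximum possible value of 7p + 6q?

(p,q)=(5,0): 3·5+4·0=15≤16, 1·5+1·0=5≤11, objective 35.
(p,q)=(4,1): 3·4+4·1=16≤16, 1·4+1·1=5≤11, objective 34.
No feasible integer point exceeds 35.

35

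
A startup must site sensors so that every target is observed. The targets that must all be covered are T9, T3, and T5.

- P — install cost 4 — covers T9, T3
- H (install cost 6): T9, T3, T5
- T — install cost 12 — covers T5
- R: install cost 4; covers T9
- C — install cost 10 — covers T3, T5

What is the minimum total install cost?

The greedy cost-per-new-target heuristic would pick P and H for 10, but a cheaper cover exists.
H alone covers T9, T3, T5 — every target.
Total install cost: 6.
No cover costs less than 6.

6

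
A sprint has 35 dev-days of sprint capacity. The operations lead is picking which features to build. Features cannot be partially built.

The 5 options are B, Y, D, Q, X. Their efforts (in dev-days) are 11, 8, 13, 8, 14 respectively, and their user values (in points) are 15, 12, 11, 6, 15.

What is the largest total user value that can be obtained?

Take B, Y, and X: effort 11 + 8 + 14 = 33 ≤ 35, user value 15 + 12 + 15 = 42.
No other feasible combination does better.

42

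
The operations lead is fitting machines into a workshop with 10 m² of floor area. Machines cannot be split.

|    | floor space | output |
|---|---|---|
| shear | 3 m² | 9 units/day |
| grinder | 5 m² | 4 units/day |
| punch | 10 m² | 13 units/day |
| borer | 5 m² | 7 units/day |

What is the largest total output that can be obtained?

Take shear and borer: floor space 3 + 5 = 8 ≤ 10, output 9 + 7 = 16.
No other feasible combination does better.

16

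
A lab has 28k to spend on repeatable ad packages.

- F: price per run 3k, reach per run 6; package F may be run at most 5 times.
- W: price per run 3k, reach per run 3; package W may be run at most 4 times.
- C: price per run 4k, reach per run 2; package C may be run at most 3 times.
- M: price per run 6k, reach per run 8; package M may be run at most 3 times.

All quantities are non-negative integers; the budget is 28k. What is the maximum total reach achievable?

5×F, 2×W, and 1×M: price 27 ≤ 28, reach 5·6 + 2·3 + 1·8 = 44.
5×F and 2×M: price 27 ≤ 28, reach 5·6 + 2·8 = 46.
Best is 46.

46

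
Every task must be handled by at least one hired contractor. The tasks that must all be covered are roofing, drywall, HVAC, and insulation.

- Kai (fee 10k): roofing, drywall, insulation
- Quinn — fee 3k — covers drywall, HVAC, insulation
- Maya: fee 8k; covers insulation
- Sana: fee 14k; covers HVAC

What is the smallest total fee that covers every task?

Choose Kai and Quinn: together they cover roofing, drywall, HVAC, insulation — every task.
Total fee: 10 + 3 = 13.
No cover costs less than 13.

13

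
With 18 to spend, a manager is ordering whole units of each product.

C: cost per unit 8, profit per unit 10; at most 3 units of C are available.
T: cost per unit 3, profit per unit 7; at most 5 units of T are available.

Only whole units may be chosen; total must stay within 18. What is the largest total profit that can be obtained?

35

T has the best ratio (7/3); taking only T gives at most 5×7 = 35 (stopped by the supply cap of 5).
Optimal: 5×T: cost 15 ≤ 18, profit 5·7 = 35.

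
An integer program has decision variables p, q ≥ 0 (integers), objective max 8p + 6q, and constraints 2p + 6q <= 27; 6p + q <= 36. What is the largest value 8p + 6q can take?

The continuous relaxation peaks at (5.56, 2.65) with value 60.35; rounding to a feasible lattice point costs some objective.
(p,q)=(5,2): 2·5+6·2=22≤27, 6·5+1·2=32≤36, objective 52.
(p,q)=(4,3): 2·4+6·3=26≤27, 6·4+1·3=27≤36, objective 50.
(p,q)=(5,1): 2·5+6·1=16≤27, 6·5+1·1=31≤36, objective 46.
Maximum is 52 at (p,q)=(5,2).

52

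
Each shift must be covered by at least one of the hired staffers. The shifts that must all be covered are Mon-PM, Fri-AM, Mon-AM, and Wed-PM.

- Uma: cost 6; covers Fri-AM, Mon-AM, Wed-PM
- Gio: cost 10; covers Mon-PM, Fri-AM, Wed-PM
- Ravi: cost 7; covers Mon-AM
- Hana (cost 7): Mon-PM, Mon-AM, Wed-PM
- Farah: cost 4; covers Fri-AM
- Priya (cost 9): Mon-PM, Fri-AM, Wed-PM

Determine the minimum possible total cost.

11

This is an integer covering problem.
The greedy cost-per-new-shift heuristic would pick Uma and Hana for 13, but a cheaper cover exists.
Choose Hana and Farah: together they cover Mon-PM, Fri-AM, Mon-AM, Wed-PM — every shift.
Total cost: 7 + 4 = 11.
No cover costs less than 11.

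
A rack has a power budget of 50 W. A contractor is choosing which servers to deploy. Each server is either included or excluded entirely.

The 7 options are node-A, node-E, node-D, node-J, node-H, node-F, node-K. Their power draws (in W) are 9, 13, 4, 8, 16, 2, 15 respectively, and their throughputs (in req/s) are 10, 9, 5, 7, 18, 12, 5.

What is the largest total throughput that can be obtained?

Allowing fractional choices, the relaxed optimum would be about 59.6, but servers are indivisible.
node-A + node-E + node-J + node-H + node-F: power draw 9 + 13 + 8 + 16 + 2 = 48 ≤ 50, throughput 10 + 9 + 7 + 18 + 12 = 56.
node-A + node-E + node-D + node-H + node-F: power draw 9 + 13 + 4 + 16 + 2 = 44 ≤ 50, throughput 10 + 9 + 5 + 18 + 12 = 54.
Best is node-A, node-E, node-J, node-H, and node-F with total throughput 56.

56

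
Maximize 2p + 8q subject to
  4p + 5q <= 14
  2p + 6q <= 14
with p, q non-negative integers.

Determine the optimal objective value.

Relaxing integrality, the LP optimum is 18.67 at (p,q) = (0, 2.33), which is not an integer point.
(p,q)=(1,2): 4·1+5·2=14≤14, 2·1+6·2=14≤14, objective 18.
(p,q)=(0,2): 4·0+5·2=10≤14, 2·0+6·2=12≤14, objective 16.
(p,q)=(2,1): 4·2+5·1=13≤14, 2·2+6·1=10≤14, objective 12.
Maximum is 18 at (p,q)=(1,2).

18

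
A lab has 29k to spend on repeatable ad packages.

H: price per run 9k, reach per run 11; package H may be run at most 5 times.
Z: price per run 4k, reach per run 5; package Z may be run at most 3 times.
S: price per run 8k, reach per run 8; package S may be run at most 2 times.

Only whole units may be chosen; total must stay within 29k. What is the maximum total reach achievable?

Z has the best ratio (5/4); taking only Z gives at most 3×5 = 15 (stopped by the supply cap of 3).
Mixing does better — 1×H, 3×Z, and 1×S: price 29 ≤ 29, reach 1·11 + 3·5 + 1·8 = 34.

34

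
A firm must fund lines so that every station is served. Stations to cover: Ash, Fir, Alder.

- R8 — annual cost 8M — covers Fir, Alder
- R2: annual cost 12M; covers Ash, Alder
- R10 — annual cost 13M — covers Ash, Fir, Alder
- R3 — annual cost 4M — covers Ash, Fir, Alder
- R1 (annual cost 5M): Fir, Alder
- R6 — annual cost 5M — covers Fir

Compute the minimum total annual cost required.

4

R3 alone covers Ash, Fir, Alder — every station.
Total annual cost: 4.
No cover costs less than 4.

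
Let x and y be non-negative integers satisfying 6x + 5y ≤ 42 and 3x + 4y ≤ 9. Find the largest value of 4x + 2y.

12

(x,y)=(3,0): 6·3+5·0=18≤42, 3·3+4·0=9≤9, objective 12.
(x,y)=(2,0): 6·2+5·0=12≤42, 3·2+4·0=6≤9, objective 8.
Maximum is 12 at (x,y)=(3,0).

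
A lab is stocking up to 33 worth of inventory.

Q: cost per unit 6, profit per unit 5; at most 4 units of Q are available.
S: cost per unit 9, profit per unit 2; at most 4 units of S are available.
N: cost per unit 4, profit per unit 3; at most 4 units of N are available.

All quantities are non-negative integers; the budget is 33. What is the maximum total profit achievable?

26

Q has the best ratio (5/6); taking only Q gives at most 4×5 = 20 (stopped by the supply cap of 4).
Mixing does better — 4×Q and 2×N: cost 32 ≤ 33, profit 4·5 + 2·3 = 26.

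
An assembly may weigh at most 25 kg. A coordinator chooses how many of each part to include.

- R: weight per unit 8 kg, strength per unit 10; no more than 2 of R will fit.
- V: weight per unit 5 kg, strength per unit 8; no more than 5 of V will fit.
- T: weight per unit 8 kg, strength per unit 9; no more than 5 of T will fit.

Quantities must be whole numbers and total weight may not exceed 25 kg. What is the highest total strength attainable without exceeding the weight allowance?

40

This is a bounded integer knapsack.
V has the best ratio (8/5); taking only V gives at most 5×8 = 40 (stopped by the weight limit).
Optimal: 5×V: weight 25 ≤ 25, strength 5·8 = 40.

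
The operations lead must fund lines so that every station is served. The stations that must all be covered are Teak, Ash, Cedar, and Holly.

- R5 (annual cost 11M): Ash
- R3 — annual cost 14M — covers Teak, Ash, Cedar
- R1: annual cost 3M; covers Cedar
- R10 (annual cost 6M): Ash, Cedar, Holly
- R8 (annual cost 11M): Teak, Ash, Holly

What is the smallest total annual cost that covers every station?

This is an integer covering problem.
The greedy cost-per-new-station heuristic would pick R10 and R8 for 17, but a cheaper cover exists.
Choose R1 and R8: together they cover Teak, Ash, Cedar, Holly — every station.
Total annual cost: 3 + 11 = 14.
No cover costs less than 14.

14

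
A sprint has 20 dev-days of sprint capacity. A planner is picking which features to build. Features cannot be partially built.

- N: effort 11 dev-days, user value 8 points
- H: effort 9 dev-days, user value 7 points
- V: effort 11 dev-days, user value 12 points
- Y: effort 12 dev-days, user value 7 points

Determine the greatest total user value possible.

This is a 0-1 knapsack instance.
H + V: effort 9 + 11 = 20 ≤ 20, user value 7 + 12 = 19.
V: effort 11 ≤ 20, user value 12.
N + H: effort 11 + 9 = 20 ≤ 20, user value 8 + 7 = 15.
Best is H and V with total user value 19.

19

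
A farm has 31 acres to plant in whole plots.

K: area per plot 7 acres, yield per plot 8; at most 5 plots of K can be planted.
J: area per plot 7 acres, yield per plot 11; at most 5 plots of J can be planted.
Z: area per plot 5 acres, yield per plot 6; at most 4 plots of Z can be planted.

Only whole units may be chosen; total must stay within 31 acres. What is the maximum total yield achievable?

J has the best ratio (11/7); taking only J gives at most 4×11 = 44 (stopped by the area limit).
Mixing does better — 3×J and 2×Z: area 31 ≤ 31, yield 3·11 + 2·6 = 45.

45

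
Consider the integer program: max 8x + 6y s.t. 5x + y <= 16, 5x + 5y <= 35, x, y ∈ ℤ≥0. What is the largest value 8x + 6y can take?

(x,y)=(2,5) is feasible, giving 46.
(x,y)=(1,6) is feasible, giving 44.
No feasible integer point exceeds 46.

46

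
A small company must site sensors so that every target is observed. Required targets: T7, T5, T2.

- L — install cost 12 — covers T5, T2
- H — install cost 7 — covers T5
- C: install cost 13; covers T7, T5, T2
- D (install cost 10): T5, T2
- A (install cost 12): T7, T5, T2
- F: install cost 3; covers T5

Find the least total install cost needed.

The greedy cost-per-new-target heuristic would pick F and A for 15, but a cheaper cover exists.
A alone covers T7, T5, T2 — every target.
Total install cost: 12.
No cover costs less than 12.

12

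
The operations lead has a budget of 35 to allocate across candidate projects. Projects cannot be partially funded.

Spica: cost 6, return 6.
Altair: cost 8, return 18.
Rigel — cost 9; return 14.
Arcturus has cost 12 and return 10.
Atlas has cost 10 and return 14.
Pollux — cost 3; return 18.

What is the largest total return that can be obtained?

This is a 0-1 knapsack instance.
Take Altair, Rigel, Atlas, and Pollux: cost 8 + 9 + 10 + 3 = 30 ≤ 35, return 18 + 14 + 14 + 18 = 64.
No other feasible combination does better.

64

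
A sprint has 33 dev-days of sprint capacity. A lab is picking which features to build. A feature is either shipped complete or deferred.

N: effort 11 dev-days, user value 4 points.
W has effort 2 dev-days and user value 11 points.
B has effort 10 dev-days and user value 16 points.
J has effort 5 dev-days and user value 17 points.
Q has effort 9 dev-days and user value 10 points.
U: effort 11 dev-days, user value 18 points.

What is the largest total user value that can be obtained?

Allowing fractional choices, the relaxed optimum would be about 67.6, but features are indivisible.
W + B + Q + U: effort 2 + 10 + 9 + 11 = 32 ≤ 33, user value 11 + 16 + 10 + 18 = 55.
W + B + J + U: effort 2 + 10 + 5 + 11 = 28 ≤ 33, user value 11 + 16 + 17 + 18 = 62.
W + J + Q + U: effort 2 + 5 + 9 + 11 = 27 ≤ 33, user value 11 + 17 + 10 + 18 = 56.
Best is W, B, J, and U with total user value 62.

62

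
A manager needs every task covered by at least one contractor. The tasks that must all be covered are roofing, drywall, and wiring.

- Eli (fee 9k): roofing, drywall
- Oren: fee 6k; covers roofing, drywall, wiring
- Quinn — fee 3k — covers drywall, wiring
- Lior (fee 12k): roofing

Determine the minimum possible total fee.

6

This is an integer covering problem.
Oren alone covers roofing, drywall, wiring — every task.
Total fee: 6.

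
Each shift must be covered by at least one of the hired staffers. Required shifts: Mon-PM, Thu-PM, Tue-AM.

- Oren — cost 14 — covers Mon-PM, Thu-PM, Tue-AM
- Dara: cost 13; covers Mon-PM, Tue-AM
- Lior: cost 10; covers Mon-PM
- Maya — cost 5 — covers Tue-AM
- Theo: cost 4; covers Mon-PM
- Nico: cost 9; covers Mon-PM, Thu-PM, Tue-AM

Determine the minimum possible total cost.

9

Nico alone covers Mon-PM, Thu-PM, Tue-AM — every shift.
Total cost: 9.
No cover costs less than 9.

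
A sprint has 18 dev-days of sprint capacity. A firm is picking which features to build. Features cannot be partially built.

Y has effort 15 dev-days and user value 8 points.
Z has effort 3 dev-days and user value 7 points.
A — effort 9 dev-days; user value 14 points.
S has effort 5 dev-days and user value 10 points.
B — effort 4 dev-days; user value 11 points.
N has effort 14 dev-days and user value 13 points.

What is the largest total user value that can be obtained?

Z + A + B: effort 3 + 9 + 4 = 16 ≤ 18, user value 7 + 14 + 11 = 32.
A + S + B: effort 9 + 5 + 4 = 18 ≤ 18, user value 14 + 10 + 11 = 35.
Z + A + S: effort 3 + 9 + 5 = 17 ≤ 18, user value 7 + 14 + 10 = 31.
Best is A, S, and B with total user value 35.

35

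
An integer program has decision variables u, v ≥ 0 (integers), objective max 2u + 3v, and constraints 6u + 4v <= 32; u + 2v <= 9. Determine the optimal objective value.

15

Relaxing integrality, the LP optimum is 15.25 at (u,v) = (3.5, 2.75), which is not an integer point.
(u,v)=(3,3): 6·3+4·3=30≤32, 1·3+2·3=9≤9, objective 15.
(u,v)=(4,2): 6·4+4·2=32≤32, 1·4+2·2=8≤9, objective 14.
No feasible integer point exceeds 15.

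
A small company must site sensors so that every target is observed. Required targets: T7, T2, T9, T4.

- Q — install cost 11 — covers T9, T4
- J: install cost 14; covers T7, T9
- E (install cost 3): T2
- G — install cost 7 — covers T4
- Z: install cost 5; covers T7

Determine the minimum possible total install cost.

19

Choose Q, E, and Z: together they cover T7, T2, T9, T4 — every target.
Total install cost: 11 + 3 + 5 = 19.
No cover costs less than 19.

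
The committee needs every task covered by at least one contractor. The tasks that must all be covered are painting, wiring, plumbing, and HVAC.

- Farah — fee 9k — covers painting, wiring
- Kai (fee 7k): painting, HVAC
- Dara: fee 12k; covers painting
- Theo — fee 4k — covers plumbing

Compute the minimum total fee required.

20

Choose Farah, Kai, and Theo: together they cover painting, wiring, plumbing, HVAC — every task.
Total fee: 9 + 7 + 4 = 20.
No cover costs less than 20.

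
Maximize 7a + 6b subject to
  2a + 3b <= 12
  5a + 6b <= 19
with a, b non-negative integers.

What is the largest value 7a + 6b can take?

21

(a,b)=(3,0): 2·3+3·0=6≤12, 5·3+6·0=15≤19, objective 21.
(a,b)=(2,1): 2·2+3·1=7≤12, 5·2+6·1=16≤19, objective 20.
(a,b)=(2,0): 2·2+3·0=4≤12, 5·2+6·0=10≤19, objective 14.
The best lattice point is (3,0), giving 21.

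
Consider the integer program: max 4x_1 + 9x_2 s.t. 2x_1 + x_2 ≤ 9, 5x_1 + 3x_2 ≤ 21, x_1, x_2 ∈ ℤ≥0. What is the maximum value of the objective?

63

(x_1,x_2)=(0,7): 2·0+1·7=7≤9, 5·0+3·7=21≤21, objective 63.
(x_1,x_2)=(0,6): 2·0+1·6=6≤9, 5·0+3·6=18≤21, objective 54.
Maximum is 63 at (x_1,x_2)=(0,7).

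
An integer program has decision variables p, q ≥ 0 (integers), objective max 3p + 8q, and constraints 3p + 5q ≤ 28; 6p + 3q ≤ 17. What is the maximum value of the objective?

(p,q)=(0,5) is feasible, giving 40.
(p,q)=(0,4) is feasible, giving 32.
The best lattice point is (0,5), giving 40.

40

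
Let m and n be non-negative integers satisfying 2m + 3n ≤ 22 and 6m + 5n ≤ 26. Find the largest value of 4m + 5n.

(m,n)=(0,5) is feasible, giving 25.
(m,n)=(1,4) is feasible, giving 24.
(m,n)=(0,4) is feasible, giving 20.
No feasible integer point exceeds 25.

25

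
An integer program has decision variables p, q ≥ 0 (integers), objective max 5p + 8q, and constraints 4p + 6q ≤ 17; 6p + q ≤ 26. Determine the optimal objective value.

The continuous relaxation peaks at (0, 2.83) with value 22.67; rounding to a feasible lattice point costs some objective.
(p,q)=(1,2): 4·1+6·2=16≤17, 6·1+1·2=8≤26, objective 21.
(p,q)=(2,1): 4·2+6·1=14≤17, 6·2+1·1=13≤26, objective 18.
(p,q)=(0,2): 4·0+6·2=12≤17, 6·0+1·2=2≤26, objective 16.
The best lattice point is (1,2), giving 21.

21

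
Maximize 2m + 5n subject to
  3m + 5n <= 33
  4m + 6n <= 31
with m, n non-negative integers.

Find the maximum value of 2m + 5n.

25

Relaxing integrality, the LP optimum is 25.83 at (m,n) = (0, 5.17), which is not an integer point.
(m,n)=(0,5): 3·0+5·5=25≤33, 4·0+6·5=30≤31, objective 25.
(m,n)=(1,4): 3·1+5·4=23≤33, 4·1+6·4=28≤31, objective 22.
(m,n)=(0,4): 3·0+5·4=20≤33, 4·0+6·4=24≤31, objective 20.
Maximum is 25 at (m,n)=(0,5).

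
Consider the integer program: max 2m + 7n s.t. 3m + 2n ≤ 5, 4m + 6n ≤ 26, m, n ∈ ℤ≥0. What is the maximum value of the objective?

(m,n)=(0,2) is feasible, giving 14.
(m,n)=(1,1) is feasible, giving 9.
Maximum is 14 at (m,n)=(0,2).

14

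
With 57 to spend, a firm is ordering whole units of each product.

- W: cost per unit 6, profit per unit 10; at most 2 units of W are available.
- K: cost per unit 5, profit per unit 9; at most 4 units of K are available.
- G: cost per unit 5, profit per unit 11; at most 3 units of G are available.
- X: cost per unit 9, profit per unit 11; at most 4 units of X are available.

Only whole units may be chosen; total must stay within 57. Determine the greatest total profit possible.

Take 2×W, 4×K, 3×G, and 1×X: cost 56 ≤ 57, profit 2·10 + 4·9 + 3·11 + 1·11 = 100.
G has the best ratio (11/5) and is taken to its limit of 3; remaining capacity is filled optimally with the others.

100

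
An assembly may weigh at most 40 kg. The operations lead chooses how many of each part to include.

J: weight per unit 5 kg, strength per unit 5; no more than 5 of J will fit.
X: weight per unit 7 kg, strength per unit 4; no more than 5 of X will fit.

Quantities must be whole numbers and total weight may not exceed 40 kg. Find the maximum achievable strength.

33

5×J and 2×X: weight 39 ≤ 40, strength 5·5 + 2·4 = 33.
5×J and 1×X: weight 32 ≤ 40, strength 5·5 + 1·4 = 29.
Best is 33.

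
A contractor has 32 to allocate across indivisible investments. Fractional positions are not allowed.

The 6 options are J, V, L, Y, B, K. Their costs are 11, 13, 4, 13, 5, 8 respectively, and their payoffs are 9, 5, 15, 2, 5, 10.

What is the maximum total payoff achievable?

39

Take J, L, B, and K: cost 11 + 4 + 5 + 8 = 28 ≤ 32, payoff 9 + 15 + 5 + 10 = 39.
No other feasible combination does better.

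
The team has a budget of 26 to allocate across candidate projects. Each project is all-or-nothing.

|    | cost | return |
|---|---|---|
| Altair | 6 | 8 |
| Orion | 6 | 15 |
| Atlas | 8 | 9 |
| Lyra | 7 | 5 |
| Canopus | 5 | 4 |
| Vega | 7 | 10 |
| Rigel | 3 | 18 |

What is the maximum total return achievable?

52

Allowing fractional choices, the relaxed optimum would be about 55.5, but projects are indivisible.
Altair + Orion + Atlas + Rigel: cost 6 + 6 + 8 + 3 = 23 ≤ 26, return 8 + 15 + 9 + 18 = 50.
Orion + Atlas + Vega + Rigel: cost 6 + 8 + 7 + 3 = 24 ≤ 26, return 15 + 9 + 10 + 18 = 52.
Altair + Orion + Vega + Rigel: cost 6 + 6 + 7 + 3 = 22 ≤ 26, return 8 + 15 + 10 + 18 = 51.
Best is Orion, Atlas, Vega, and Rigel with total return 52.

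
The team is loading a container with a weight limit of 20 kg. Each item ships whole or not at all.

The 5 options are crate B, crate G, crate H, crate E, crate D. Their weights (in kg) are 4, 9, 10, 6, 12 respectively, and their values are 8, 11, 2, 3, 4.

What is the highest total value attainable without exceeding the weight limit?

This is a 0-1 knapsack instance.
crate G + crate E: weight 9 + 6 = 15 ≤ 20, value 11 + 3 = 14.
crate B + crate G + crate E: weight 4 + 9 + 6 = 19 ≤ 20, value 8 + 11 + 3 = 22.
crate B + crate G: weight 4 + 9 = 13 ≤ 20, value 8 + 11 = 19.
Best is crate B, crate G, and crate E with total value 22.

22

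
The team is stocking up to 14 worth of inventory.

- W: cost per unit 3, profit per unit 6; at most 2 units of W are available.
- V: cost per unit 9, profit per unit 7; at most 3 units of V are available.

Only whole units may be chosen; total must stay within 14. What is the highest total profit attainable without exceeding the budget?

13

2×W: cost 6 ≤ 14, profit 2·6 = 12.
1×W and 1×V: cost 12 ≤ 14, profit 1·6 + 1·7 = 13.
Best is 13.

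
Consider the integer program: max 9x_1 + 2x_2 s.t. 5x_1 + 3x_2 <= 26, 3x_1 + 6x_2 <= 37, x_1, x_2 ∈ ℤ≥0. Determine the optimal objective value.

(x_1,x_2)=(5,0) is feasible, giving 45.
(x_1,x_2)=(4,1) is feasible, giving 38.
(x_1,x_2)=(4,0) is feasible, giving 36.
Maximum is 45 at (x_1,x_2)=(5,0).

45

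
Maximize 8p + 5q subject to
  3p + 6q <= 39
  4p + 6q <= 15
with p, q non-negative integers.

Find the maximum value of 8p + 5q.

(p,q)=(3,0): 3·3+6·0=9≤39, 4·3+6·0=12≤15, objective 24.
(p,q)=(2,1): 3·2+6·1=12≤39, 4·2+6·1=14≤15, objective 21.
(p,q)=(2,0): 3·2+6·0=6≤39, 4·2+6·0=8≤15, objective 16.
Maximum is 24 at (p,q)=(3,0).

24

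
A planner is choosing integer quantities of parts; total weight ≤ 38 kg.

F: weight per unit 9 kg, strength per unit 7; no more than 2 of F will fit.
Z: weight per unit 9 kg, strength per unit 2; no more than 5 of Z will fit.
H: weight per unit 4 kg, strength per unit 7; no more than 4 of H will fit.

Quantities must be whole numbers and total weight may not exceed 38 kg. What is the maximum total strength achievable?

42

H has the best ratio (7/4); taking only H gives at most 4×7 = 28 (stopped by the supply cap of 4).
Mixing does better — 2×F and 4×H: weight 34 ≤ 38, strength 2·7 + 4·7 = 42.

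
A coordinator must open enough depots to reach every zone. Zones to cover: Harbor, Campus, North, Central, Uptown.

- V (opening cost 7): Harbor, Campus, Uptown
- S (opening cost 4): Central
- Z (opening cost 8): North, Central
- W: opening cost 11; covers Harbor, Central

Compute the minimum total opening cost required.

15

The greedy cost-per-new-zone heuristic would pick V, S, and Z for 19, but a cheaper cover exists.
Choose V and Z: together they cover Harbor, Campus, North, Central, Uptown — every zone.
Total opening cost: 7 + 8 = 15.
No cover costs less than 15.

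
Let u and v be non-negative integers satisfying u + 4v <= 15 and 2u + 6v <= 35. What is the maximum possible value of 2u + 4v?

30

(u,v)=(15,0) is feasible, giving 30.
(u,v)=(14,0) is feasible, giving 28.
No feasible integer point exceeds 30.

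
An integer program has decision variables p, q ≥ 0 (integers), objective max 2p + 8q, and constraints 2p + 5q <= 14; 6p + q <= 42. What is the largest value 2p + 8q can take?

The continuous relaxation peaks at (0, 2.8) with value 22.40; rounding to a feasible lattice point costs some objective.
(p,q)=(2,2): 2·2+5·2=14≤14, 6·2+1·2=14≤42, objective 20.
(p,q)=(1,2): 2·1+5·2=12≤14, 6·1+1·2=8≤42, objective 18.
(p,q)=(0,2): 2·0+5·2=10≤14, 6·0+1·2=2≤42, objective 16.
No feasible integer point exceeds 20.

20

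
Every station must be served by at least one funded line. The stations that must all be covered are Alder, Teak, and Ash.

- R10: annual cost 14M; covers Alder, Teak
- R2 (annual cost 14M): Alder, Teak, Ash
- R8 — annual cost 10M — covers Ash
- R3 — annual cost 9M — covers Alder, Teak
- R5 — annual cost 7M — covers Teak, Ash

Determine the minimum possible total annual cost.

14

R2 alone covers Alder, Teak, Ash — every station.
Total annual cost: 14.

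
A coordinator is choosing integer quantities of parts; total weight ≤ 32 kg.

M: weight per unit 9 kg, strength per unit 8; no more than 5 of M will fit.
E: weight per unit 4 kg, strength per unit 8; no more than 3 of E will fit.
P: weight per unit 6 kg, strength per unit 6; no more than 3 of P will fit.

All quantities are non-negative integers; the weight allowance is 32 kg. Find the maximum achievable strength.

3×E and 3×P: weight 30 ≤ 32, strength 3·8 + 3·6 = 42.
2×M and 3×E: weight 30 ≤ 32, strength 2·8 + 3·8 = 40.
Best is 42.

42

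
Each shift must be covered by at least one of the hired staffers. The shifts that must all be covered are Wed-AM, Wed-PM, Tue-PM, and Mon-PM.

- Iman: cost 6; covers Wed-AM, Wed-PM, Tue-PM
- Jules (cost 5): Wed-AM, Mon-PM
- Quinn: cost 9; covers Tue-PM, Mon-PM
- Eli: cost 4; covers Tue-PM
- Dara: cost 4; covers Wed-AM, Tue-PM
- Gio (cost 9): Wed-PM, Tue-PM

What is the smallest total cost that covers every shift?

11

Choose Iman and Jules: together they cover Wed-AM, Wed-PM, Tue-PM, Mon-PM — every shift.
Total cost: 6 + 5 = 11.
No cover costs less than 11.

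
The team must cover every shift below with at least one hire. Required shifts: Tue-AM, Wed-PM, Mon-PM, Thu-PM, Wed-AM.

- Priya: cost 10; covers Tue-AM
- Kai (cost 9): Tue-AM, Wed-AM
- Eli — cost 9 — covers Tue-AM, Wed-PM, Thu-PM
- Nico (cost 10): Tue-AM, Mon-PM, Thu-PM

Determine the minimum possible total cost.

Choose Kai, Eli, and Nico: together they cover Tue-AM, Wed-PM, Mon-PM, Thu-PM, Wed-AM — every shift.
Total cost: 9 + 9 + 10 = 28.
No cover costs less than 28.

28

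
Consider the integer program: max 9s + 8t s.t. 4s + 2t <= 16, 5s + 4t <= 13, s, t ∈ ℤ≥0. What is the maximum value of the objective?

The continuous relaxation peaks at (0, 3.25) with value 26.00; rounding to a feasible lattice point costs some objective.
(s,t)=(1,2): 4·1+2·2=8≤16, 5·1+4·2=13≤13, objective 25.
(s,t)=(0,3): 4·0+2·3=6≤16, 5·0+4·3=12≤13, objective 24.
(s,t)=(1,1): 4·1+2·1=6≤16, 5·1+4·1=9≤13, objective 17.
The best lattice point is (1,2), giving 25.

25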